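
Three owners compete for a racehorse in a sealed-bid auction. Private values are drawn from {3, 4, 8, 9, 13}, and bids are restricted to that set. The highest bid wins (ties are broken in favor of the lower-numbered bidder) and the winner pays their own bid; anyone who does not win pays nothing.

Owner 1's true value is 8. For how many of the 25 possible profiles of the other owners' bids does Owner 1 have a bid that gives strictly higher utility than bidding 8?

Others bid (3, 3): truth gives 0; bid 3 gives 5 > 0. Violating.
Others bid (3, 4): truth gives 0; bid 4 gives 4 > 0. Violating.
Others bid (4, 3): truth gives 0; bid 4 gives 4 > 0. Violating.
Others bid (4, 4): truth gives 0; bid 4 gives 4 > 0. Violating.
Others bid (3, 8): truth gives 0; no alternative beats it.
Others bid (3, 9): truth gives 0; no alternative beats it.
(Checking all 25 profiles: 4 have a profitable deviation, 21 do not.)

4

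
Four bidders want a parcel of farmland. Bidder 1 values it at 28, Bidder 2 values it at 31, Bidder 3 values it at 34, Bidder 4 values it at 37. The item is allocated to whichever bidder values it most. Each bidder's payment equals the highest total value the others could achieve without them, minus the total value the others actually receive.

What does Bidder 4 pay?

34

Bidder 4 has the highest value and receives the item.
Without Bidder 4, the item would go to the next-highest value, 34, so the others could achieve 34.
With Bidder 4 present and winning, the others receive nothing, so their total is 0.
Payment = 34 - 0 = 34.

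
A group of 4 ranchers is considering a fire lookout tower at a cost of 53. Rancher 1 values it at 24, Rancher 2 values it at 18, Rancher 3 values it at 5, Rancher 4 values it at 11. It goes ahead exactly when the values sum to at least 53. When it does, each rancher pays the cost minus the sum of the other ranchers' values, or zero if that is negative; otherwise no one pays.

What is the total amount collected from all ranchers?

38

Total value 58 ≥ cost 53, so it is built.
Rancher 1: others sum to 34; max(0, 53 - 34) = 19.
Rancher 2: others sum to 40; max(0, 53 - 40) = 13.
Rancher 3: others sum to 53; max(0, 53 - 53) = 0.
Rancher 4: others sum to 47; max(0, 53 - 47) = 6.
Total collected = 19 + 13 + 0 + 6 = 38.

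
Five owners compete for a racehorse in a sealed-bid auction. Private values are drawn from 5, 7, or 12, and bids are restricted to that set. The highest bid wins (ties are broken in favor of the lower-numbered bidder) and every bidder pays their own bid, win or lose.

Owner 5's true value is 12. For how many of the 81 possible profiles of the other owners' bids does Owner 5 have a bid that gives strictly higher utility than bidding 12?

Others bid (5, 5, 5, 5): truth gives 0; bid 7 gives 5 > 0. Violating.
Others bid (5, 5, 5, 12): truth gives -12; bid 5 gives -5 > -12. Violating.
Others bid (5, 5, 7, 12): truth gives -12; bid 5 gives -5 > -12. Violating.
Others bid (5, 5, 12, 5): truth gives -12; bid 5 gives -5 > -12. Violating.
Others bid (5, 5, 5, 7): truth gives 0; no alternative beats it.
Others bid (5, 5, 7, 5): truth gives 0; no alternative beats it.
(Checking all 81 profiles: 66 have a profitable deviation, 15 do not.)

66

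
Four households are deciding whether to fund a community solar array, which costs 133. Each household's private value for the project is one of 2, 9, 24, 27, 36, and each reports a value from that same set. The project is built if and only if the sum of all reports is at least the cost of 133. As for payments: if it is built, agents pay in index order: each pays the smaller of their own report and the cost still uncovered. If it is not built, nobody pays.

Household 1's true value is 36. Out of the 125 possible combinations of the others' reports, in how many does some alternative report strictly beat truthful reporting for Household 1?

Others report (36, 36, 36): truth gives 0; report 27 gives 9 > 0. Violating.
Others report (2, 2, 2): truth gives 0; no alternative beats it.
Others report (2, 2, 9): truth gives 0; no alternative beats it.
(Checking all 125 profiles: 1 has a profitable deviation, 124 do not.)

1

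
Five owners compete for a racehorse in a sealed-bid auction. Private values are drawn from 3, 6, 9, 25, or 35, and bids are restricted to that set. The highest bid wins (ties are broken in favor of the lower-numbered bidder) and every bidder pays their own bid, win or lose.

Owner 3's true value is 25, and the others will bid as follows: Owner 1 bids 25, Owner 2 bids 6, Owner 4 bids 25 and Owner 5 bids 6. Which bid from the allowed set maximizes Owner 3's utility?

3

Bid 3: loses but pays 3, utility -3.
Bid 6: loses but pays 6, utility -6.
Bid 9: loses but pays 9, utility -9.
Bid 25: loses but pays 25, utility -25.
Bid 35: wins, pays 35, utility 25 - 35 = -10.
The best choice is 3 with utility -3.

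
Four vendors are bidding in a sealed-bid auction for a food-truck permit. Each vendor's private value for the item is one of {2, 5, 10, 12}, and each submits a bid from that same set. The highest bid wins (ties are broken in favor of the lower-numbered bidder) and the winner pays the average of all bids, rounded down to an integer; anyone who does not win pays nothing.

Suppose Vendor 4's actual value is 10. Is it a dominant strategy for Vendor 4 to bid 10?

Consider the case where Vendor 1 bids 2, Vendor 2 bids 2 and Vendor 3 bids 2.
Truthful bid 10: wins, pays 4, utility 10 - 4 = 6.
Bid 5 instead: wins, pays 2, utility 10 - 2 = 8.
Since 8 > 6, bidding 5 is strictly better here, so truthful bidding is not dominant.

No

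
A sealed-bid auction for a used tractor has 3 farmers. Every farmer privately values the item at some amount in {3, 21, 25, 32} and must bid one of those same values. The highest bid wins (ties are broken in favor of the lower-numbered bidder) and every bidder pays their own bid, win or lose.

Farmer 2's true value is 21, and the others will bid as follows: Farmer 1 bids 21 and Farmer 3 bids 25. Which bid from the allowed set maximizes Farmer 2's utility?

3

Bid 3: loses but pays 3, utility -3.
Bid 21: loses but pays 21, utility -21.
Bid 25: wins, pays 25, utility 21 - 25 = -4.
Bid 32: wins, pays 32, utility 21 - 32 = -11.
The best choice is 3 with utility -3.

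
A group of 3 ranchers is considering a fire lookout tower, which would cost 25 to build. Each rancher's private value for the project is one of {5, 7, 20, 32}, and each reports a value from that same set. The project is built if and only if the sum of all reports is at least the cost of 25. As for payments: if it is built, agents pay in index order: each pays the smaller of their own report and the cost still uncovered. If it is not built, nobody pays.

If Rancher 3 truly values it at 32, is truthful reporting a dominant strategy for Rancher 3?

Check each profile of the others' reports and compare truth against every alternative report.
Others report (5, 20): truth gives 32, best alternative gives 32.
Others report (5, 32): truth gives 32, best alternative gives 32.
Others report (7, 20): truth gives 32, best alternative gives 32.
Others report (7, 32): truth gives 32, best alternative gives 32.
Others report (20, 5): truth gives 32, best alternative gives 32.
Others report (20, 7): truth gives 32, best alternative gives 32.
(Remaining 10 profiles checked similarly; truth is weakly best in each.)
In every case the truthful report is at least as good as any alternative, so it is a dominant strategy.

Yes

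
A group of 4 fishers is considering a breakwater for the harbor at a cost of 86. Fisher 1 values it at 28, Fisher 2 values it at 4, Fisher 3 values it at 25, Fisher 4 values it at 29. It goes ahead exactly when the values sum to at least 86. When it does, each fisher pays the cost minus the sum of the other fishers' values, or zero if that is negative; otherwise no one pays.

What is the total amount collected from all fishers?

86

Total value 86 ≥ cost 86, so it is built.
Fisher 1: others sum to 58; max(0, 86 - 58) = 28.
Fisher 2: others sum to 82; max(0, 86 - 82) = 4.
Fisher 3: others sum to 61; max(0, 86 - 61) = 25.
Fisher 4: others sum to 57; max(0, 86 - 57) = 29.
Total collected = 28 + 4 + 25 + 29 = 86.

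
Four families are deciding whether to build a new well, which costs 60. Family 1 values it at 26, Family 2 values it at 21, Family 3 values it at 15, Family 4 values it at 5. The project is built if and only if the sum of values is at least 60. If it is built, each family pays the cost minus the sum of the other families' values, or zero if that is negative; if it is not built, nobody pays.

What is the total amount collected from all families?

Total value 67 ≥ cost 60, so it is built.
Family 1: others sum to 41; max(0, 60 - 41) = 19.
Family 2: others sum to 46; max(0, 60 - 46) = 14.
Family 3: others sum to 52; max(0, 60 - 52) = 8.
Family 4: others sum to 62; max(0, 60 - 62) = 0.
Total collected = 19 + 14 + 8 + 0 = 41.

41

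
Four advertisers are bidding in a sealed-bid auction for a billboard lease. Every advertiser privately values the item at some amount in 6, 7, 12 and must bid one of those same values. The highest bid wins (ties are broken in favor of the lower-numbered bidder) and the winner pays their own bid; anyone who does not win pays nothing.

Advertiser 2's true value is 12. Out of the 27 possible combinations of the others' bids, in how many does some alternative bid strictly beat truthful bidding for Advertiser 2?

4

Others bid (6, 6, 6): truth gives 0; bid 7 gives 5 > 0. Violating.
Others bid (6, 6, 7): truth gives 0; bid 7 gives 5 > 0. Violating.
Others bid (6, 7, 6): truth gives 0; bid 7 gives 5 > 0. Violating.
Others bid (6, 7, 7): truth gives 0; bid 7 gives 5 > 0. Violating.
Others bid (6, 6, 12): truth gives 0; no alternative beats it.
Others bid (6, 7, 12): truth gives 0; no alternative beats it.
(Checking all 27 profiles: 4 have a profitable deviation, 23 do not.)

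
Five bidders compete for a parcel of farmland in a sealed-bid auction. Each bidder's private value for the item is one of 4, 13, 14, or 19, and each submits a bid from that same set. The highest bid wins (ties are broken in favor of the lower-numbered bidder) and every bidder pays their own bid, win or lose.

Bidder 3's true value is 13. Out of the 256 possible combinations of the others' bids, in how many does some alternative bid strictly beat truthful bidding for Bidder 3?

Others bid (4, 4, 4, 14): truth gives -13; bid 14 gives -1 > -13. Violating.
Others bid (4, 4, 4, 19): truth gives -13; bid 4 gives -4 > -13. Violating.
Others bid (4, 4, 13, 14): truth gives -13; bid 14 gives -1 > -13. Violating.
Others bid (4, 4, 13, 19): truth gives -13; bid 4 gives -4 > -13. Violating.
Others bid (4, 4, 4, 4): truth gives 0; no alternative beats it.
Others bid (4, 4, 4, 13): truth gives 0; no alternative beats it.
(Checking all 256 profiles: 252 have a profitable deviation, 4 do not.)

252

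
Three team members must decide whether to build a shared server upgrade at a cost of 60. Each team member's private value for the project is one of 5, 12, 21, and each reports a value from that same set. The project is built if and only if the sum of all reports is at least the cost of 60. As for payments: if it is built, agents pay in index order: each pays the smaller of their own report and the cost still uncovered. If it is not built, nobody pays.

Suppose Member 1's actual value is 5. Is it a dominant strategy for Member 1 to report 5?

Yes

Check each profile of the others' reports and compare truth against every alternative report.
Others report (5, 5): truth gives 0, best alternative gives 0.
Others report (5, 12): truth gives 0, best alternative gives 0.
Others report (5, 21): truth gives 0, best alternative gives 0.
Others report (12, 5): truth gives 0, best alternative gives 0.
Others report (12, 12): truth gives 0, best alternative gives 0.
Others report (12, 21): truth gives 0, best alternative gives 0.
(Remaining 3 profiles checked similarly; truth is weakly best in each.)
In every case the truthful report is at least as good as any alternative, so it is a dominant strategy.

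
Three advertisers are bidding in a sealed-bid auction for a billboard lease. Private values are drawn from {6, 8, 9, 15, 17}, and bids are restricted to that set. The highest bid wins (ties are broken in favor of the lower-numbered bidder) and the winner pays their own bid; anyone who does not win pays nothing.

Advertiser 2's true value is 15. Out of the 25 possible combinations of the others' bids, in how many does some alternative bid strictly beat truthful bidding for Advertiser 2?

Others bid (6, 6): truth gives 0; bid 8 gives 7 > 0. Violating.
Others bid (6, 8): truth gives 0; bid 8 gives 7 > 0. Violating.
Others bid (6, 9): truth gives 0; bid 9 gives 6 > 0. Violating.
Others bid (8, 6): truth gives 0; bid 9 gives 6 > 0. Violating.
Others bid (6, 15): truth gives 0; no alternative beats it.
Others bid (6, 17): truth gives 0; no alternative beats it.
(Checking all 25 profiles: 6 have a profitable deviation, 19 do not.)

6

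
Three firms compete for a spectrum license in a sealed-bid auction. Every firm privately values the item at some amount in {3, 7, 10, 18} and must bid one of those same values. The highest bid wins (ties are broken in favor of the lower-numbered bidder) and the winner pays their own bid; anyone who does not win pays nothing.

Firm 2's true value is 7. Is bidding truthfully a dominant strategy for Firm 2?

Yes

Check each profile of the others' bids and compare truth against every alternative bid.
Others bid (3, 3): truth gives 0, best alternative gives 0.
Others bid (3, 7): truth gives 0, best alternative gives 0.
Others bid (3, 10): truth gives 0, best alternative gives 0.
Others bid (3, 18): truth gives 0, best alternative gives 0.
Others bid (7, 3): truth gives 0, best alternative gives 0.
Others bid (7, 7): truth gives 0, best alternative gives 0.
(Remaining 10 profiles checked similarly; truth is weakly best in each.)
In every case the truthful bid is at least as good as any alternative, so it is a dominant strategy.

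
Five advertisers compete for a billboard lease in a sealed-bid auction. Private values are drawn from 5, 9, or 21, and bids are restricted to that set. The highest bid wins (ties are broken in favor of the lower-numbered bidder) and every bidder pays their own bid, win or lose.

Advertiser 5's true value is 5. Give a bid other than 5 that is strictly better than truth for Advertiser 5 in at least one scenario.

9

Suppose Advertiser 1 bids 5, Advertiser 2 bids 5, Advertiser 3 bids 5 and Advertiser 4 bids 5.
Bid 5: loses but pays 5, utility -5.
Bid 9: wins, pays 9, utility 5 - 9 = -4.
So bidding 9 beats truth here (-4 > -5).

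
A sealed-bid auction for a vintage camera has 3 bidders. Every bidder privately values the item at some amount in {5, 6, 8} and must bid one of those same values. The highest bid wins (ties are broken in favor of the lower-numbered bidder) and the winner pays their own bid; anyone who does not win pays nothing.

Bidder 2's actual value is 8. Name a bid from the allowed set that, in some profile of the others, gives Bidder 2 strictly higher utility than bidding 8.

6

Suppose Bidder 1 bids 5 and Bidder 3 bids 5.
Bid 8: wins, pays 8, utility 8 - 8 = 0.
Bid 6: wins, pays 6, utility 8 - 6 = 2.
So bidding 6 beats truth here (2 > 0).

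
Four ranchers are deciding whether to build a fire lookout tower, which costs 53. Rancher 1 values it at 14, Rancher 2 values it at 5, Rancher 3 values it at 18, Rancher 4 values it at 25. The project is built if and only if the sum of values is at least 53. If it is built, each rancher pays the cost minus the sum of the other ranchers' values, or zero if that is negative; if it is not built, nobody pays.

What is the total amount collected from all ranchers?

Total value 62 ≥ cost 53, so it is built.
Rancher 1: others sum to 48; max(0, 53 - 48) = 5.
Rancher 2: others sum to 57; max(0, 53 - 57) = 0.
Rancher 3: others sum to 44; max(0, 53 - 44) = 9.
Rancher 4: others sum to 37; max(0, 53 - 37) = 16.
Total collected = 5 + 0 + 9 + 16 = 30.

30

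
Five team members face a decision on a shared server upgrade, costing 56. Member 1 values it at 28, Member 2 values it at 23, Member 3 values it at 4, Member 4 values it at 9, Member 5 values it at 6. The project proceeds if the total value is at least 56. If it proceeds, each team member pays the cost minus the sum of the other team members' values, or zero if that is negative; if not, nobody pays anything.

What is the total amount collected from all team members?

23

Total value 70 ≥ cost 56, so it is built.
Member 1: others sum to 42; max(0, 56 - 42) = 14.
Member 2: others sum to 47; max(0, 56 - 47) = 9.
Member 3: others sum to 66; max(0, 56 - 66) = 0.
Member 4: others sum to 61; max(0, 56 - 61) = 0.
Member 5: others sum to 64; max(0, 56 - 64) = 0.
Total collected = 14 + 9 + 0 + 0 + 0 = 23.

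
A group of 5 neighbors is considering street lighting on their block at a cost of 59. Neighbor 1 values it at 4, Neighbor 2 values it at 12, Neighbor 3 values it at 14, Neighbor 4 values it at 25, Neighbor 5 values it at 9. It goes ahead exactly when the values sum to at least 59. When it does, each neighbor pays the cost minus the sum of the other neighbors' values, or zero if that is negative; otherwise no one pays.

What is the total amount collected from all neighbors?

Total value 64 ≥ cost 59, so it is built.
Neighbor 1: others sum to 60; max(0, 59 - 60) = 0.
Neighbor 2: others sum to 52; max(0, 59 - 52) = 7.
Neighbor 3: others sum to 50; max(0, 59 - 50) = 9.
Neighbor 4: others sum to 39; max(0, 59 - 39) = 20.
Neighbor 5: others sum to 55; max(0, 59 - 55) = 4.
Total collected = 0 + 7 + 9 + 20 + 4 = 40.

40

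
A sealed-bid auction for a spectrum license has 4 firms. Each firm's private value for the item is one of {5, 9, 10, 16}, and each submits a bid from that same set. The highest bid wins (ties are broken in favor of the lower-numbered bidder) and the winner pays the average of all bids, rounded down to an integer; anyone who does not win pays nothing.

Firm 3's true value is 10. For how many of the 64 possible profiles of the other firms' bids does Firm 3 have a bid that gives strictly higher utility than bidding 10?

Others bid (5, 10, 5): truth gives 0; bid 16 gives 1 > 0. Violating.
Others bid (10, 5, 5): truth gives 0; bid 16 gives 1 > 0. Violating.
Others bid (5, 5, 5): truth gives 4; no alternative beats it.
Others bid (5, 5, 9): truth gives 3; no alternative beats it.
(Checking all 64 profiles: 2 have a profitable deviation, 62 do not.)

2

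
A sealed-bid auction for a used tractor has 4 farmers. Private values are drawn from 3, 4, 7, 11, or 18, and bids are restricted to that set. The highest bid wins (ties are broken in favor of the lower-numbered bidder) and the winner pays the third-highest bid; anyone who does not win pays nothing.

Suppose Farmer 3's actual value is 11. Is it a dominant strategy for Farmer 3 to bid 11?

No

Consider the case where Farmer 1 bids 3, Farmer 2 bids 3 and Farmer 4 bids 18.
Truthful bid 11: loses, pays 0, utility 0.
Bid 18 instead: wins, pays 3, utility 11 - 3 = 8.
Since 8 > 0, bidding 18 is strictly better here, so truthful bidding is not dominant.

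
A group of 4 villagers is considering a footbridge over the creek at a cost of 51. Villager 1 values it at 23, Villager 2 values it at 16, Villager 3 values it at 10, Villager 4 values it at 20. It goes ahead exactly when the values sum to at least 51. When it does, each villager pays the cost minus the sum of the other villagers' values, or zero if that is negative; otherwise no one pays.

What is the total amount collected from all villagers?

Total value 69 ≥ cost 51, so it is built.
Villager 1: others sum to 46; max(0, 51 - 46) = 5.
Villager 2: others sum to 53; max(0, 51 - 53) = 0.
Villager 3: others sum to 59; max(0, 51 - 59) = 0.
Villager 4: others sum to 49; max(0, 51 - 49) = 2.
Total collected = 5 + 0 + 0 + 2 = 7.

7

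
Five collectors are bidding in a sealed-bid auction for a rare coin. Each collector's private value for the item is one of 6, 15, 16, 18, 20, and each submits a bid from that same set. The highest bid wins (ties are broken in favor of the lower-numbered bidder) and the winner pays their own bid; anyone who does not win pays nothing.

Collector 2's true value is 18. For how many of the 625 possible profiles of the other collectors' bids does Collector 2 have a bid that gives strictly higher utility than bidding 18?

54

Others bid (6, 6, 6, 6): truth gives 0; bid 15 gives 3 > 0. Violating.
Others bid (6, 6, 6, 15): truth gives 0; bid 15 gives 3 > 0. Violating.
Others bid (6, 6, 6, 16): truth gives 0; bid 16 gives 2 > 0. Violating.
Others bid (6, 6, 15, 6): truth gives 0; bid 15 gives 3 > 0. Violating.
Others bid (6, 6, 6, 18): truth gives 0; no alternative beats it.
Others bid (6, 6, 6, 20): truth gives 0; no alternative beats it.
(Checking all 625 profiles: 54 have a profitable deviation, 571 do not.)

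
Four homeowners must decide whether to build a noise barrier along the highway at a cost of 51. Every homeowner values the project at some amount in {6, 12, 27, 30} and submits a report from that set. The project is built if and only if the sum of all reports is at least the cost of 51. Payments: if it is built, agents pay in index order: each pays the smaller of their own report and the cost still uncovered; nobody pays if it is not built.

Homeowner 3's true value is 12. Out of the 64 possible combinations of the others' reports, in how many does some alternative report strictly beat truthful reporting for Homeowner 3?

34

Others report (6, 12, 27): truth gives 0; report 6 gives 6 > 0. Violating.
Others report (6, 12, 30): truth gives 0; report 6 gives 6 > 0. Violating.
Others report (6, 27, 12): truth gives 0; report 6 gives 6 > 0. Violating.
Others report (6, 27, 27): truth gives 0; report 6 gives 6 > 0. Violating.
Others report (6, 6, 6): truth gives 0; no alternative beats it.
Others report (6, 6, 12): truth gives 0; no alternative beats it.
(Checking all 64 profiles: 34 have a profitable deviation, 30 do not.)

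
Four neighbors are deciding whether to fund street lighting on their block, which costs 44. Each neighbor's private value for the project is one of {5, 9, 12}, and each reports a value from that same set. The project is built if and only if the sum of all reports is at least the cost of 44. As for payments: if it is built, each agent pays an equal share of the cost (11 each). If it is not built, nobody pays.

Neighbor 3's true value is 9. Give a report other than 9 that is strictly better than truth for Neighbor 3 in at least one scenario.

Suppose Neighbor 1 reports 12, Neighbor 2 reports 12 and Neighbor 4 reports 12.
Report 9: project built, pays 11, utility 9 - 11 = -2.
Report 5: project not built, utility 0.
So reporting 5 beats truth here (0 > -2).

5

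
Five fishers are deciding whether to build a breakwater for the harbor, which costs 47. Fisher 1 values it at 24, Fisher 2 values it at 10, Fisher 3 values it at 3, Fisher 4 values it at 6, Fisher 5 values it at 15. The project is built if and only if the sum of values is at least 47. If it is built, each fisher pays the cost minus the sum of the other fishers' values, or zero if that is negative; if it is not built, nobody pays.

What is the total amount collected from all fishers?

Total value 58 ≥ cost 47, so it is built.
Fisher 1: others sum to 34; max(0, 47 - 34) = 13.
Fisher 2: others sum to 48; max(0, 47 - 48) = 0.
Fisher 3: others sum to 55; max(0, 47 - 55) = 0.
Fisher 4: others sum to 52; max(0, 47 - 52) = 0.
Fisher 5: others sum to 43; max(0, 47 - 43) = 4.
Total collected = 13 + 0 + 0 + 0 + 4 = 17.

17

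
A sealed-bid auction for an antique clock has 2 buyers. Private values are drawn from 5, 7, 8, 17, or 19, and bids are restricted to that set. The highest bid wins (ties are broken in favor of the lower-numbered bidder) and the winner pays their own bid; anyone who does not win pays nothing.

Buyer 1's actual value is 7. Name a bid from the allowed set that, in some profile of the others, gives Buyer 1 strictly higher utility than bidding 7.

5

Suppose Buyer 2 bids 5.
Bid 7: wins, pays 7, utility 7 - 7 = 0.
Bid 5: wins, pays 5, utility 7 - 5 = 2.
So bidding 5 beats truth here (2 > 0).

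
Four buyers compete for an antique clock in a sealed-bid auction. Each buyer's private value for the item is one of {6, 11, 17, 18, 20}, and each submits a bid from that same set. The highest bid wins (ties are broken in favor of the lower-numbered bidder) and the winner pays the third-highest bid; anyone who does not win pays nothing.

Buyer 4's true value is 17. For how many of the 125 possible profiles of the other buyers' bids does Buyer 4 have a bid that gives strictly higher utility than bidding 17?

Others bid (6, 6, 17): truth gives 0; bid 18 gives 11 > 0. Violating.
Others bid (6, 6, 18): truth gives 0; bid 20 gives 11 > 0. Violating.
Others bid (6, 11, 17): truth gives 0; bid 18 gives 6 > 0. Violating.
Others bid (6, 11, 18): truth gives 0; bid 20 gives 6 > 0. Violating.
Others bid (6, 6, 6): truth gives 11; no alternative beats it.
Others bid (6, 6, 11): truth gives 11; no alternative beats it.
(Checking all 125 profiles: 24 have a profitable deviation, 101 do not.)

24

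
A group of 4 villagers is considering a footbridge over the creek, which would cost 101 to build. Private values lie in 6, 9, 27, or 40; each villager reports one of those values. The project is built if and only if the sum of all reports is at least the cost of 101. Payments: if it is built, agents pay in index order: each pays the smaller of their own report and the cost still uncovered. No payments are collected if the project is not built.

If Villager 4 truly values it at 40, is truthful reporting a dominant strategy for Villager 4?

Check each profile of the others' reports and compare truth against every alternative report.
Others report (6, 27, 40): truth gives 12, best alternative gives 0.
Others report (6, 40, 27): truth gives 12, best alternative gives 0.
Others report (27, 6, 40): truth gives 12, best alternative gives 0.
Others report (27, 40, 6): truth gives 12, best alternative gives 0.
Others report (40, 6, 27): truth gives 12, best alternative gives 0.
Others report (40, 27, 6): truth gives 12, best alternative gives 0.
(Remaining 58 profiles checked similarly; truth is weakly best in each.)
In every case the truthful report is at least as good as any alternative, so it is a dominant strategy.

Yes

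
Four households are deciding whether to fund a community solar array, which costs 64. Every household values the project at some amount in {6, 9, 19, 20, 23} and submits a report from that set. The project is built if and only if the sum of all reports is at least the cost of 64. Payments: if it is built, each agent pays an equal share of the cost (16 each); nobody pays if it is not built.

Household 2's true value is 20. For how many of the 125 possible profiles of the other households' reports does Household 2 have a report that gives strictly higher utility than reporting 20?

Others report (9, 9, 23): truth gives 0; report 23 gives 4 > 0. Violating.
Others report (9, 23, 9): truth gives 0; report 23 gives 4 > 0. Violating.
Others report (23, 9, 9): truth gives 0; report 23 gives 4 > 0. Violating.
Others report (6, 6, 6): truth gives 0; no alternative beats it.
Others report (6, 6, 9): truth gives 0; no alternative beats it.
(Checking all 125 profiles: 3 have a profitable deviation, 122 do not.)

3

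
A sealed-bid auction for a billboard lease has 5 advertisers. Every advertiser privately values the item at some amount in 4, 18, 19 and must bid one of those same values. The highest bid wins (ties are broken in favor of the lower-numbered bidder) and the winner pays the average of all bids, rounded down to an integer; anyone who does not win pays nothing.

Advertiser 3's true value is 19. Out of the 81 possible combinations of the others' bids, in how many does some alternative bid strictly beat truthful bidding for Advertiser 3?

1

Others bid (4, 4, 4, 4): truth gives 12; bid 18 gives 13 > 12. Violating.
Others bid (4, 4, 4, 18): truth gives 10; no alternative beats it.
Others bid (4, 4, 4, 19): truth gives 9; no alternative beats it.
(Checking all 81 profiles: 1 has a profitable deviation, 80 do not.)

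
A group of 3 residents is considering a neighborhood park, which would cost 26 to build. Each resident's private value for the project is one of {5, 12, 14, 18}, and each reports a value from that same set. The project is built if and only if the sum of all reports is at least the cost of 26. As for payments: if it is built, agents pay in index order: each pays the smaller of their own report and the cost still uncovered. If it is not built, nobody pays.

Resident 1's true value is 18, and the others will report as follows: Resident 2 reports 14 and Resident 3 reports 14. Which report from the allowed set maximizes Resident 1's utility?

Report 5: project built, pays 5, utility 18 - 5 = 13.
Report 12: project built, pays 12, utility 18 - 12 = 6.
Report 14: project built, pays 14, utility 18 - 14 = 4.
Report 18: project built, pays 18, utility 18 - 18 = 0.
The best choice is 5 with utility 13.

5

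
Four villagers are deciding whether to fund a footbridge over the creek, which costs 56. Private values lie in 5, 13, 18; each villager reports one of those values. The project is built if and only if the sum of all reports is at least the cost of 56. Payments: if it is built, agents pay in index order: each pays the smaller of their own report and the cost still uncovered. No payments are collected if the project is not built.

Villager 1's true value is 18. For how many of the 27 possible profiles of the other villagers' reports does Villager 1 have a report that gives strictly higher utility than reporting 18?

7

Others report (13, 13, 18): truth gives 0; report 13 gives 5 > 0. Violating.
Others report (13, 18, 13): truth gives 0; report 13 gives 5 > 0. Violating.
Others report (13, 18, 18): truth gives 0; report 13 gives 5 > 0. Violating.
Others report (18, 13, 13): truth gives 0; report 13 gives 5 > 0. Violating.
Others report (5, 5, 5): truth gives 0; no alternative beats it.
Others report (5, 5, 13): truth gives 0; no alternative beats it.
(Checking all 27 profiles: 7 have a profitable deviation, 20 do not.)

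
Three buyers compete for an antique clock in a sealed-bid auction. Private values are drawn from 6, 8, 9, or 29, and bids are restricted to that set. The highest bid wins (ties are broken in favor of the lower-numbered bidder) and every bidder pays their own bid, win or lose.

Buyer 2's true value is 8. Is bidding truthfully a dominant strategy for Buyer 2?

Consider the case where Buyer 1 bids 6 and Buyer 3 bids 9.
Truthful bid 8: loses but pays 8, utility -8.
Bid 6 instead: loses but pays 6, utility -6.
Since -6 > -8, bidding 6 is strictly better here, so truthful bidding is not dominant.

No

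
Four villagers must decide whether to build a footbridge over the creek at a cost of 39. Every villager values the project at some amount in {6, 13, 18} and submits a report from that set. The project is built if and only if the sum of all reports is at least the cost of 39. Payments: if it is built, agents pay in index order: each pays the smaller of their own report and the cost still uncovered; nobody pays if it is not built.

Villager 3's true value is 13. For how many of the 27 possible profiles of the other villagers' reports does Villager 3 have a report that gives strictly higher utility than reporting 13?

14

Others report (6, 13, 18): truth gives 0; report 6 gives 7 > 0. Violating.
Others report (6, 18, 13): truth gives 0; report 6 gives 7 > 0. Violating.
Others report (6, 18, 18): truth gives 0; report 6 gives 7 > 0. Violating.
Others report (13, 6, 18): truth gives 0; report 6 gives 7 > 0. Violating.
Others report (6, 6, 6): truth gives 0; no alternative beats it.
Others report (6, 6, 13): truth gives 0; no alternative beats it.
(Checking all 27 profiles: 14 have a profitable deviation, 13 do not.)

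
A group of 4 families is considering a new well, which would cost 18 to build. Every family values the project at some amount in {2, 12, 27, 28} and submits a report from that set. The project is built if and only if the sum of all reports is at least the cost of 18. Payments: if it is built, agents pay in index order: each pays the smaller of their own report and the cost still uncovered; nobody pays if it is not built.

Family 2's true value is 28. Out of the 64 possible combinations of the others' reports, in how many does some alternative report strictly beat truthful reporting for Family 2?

32

Others report (2, 2, 2): truth gives 12; report 12 gives 16 > 12. Violating.
Others report (2, 2, 12): truth gives 12; report 2 gives 26 > 12. Violating.
Others report (2, 2, 27): truth gives 12; report 2 gives 26 > 12. Violating.
Others report (2, 2, 28): truth gives 12; report 2 gives 26 > 12. Violating.
Others report (27, 2, 2): truth gives 28; no alternative beats it.
Others report (27, 2, 12): truth gives 28; no alternative beats it.
(Checking all 64 profiles: 32 have a profitable deviation, 32 do not.)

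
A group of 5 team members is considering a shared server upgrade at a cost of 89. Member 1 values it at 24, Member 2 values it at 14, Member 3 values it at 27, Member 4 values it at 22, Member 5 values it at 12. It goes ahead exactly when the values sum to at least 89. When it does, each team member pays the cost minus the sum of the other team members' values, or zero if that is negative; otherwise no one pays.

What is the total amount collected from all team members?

49

Total value 99 ≥ cost 89, so it is built.
Member 1: others sum to 75; max(0, 89 - 75) = 14.
Member 2: others sum to 85; max(0, 89 - 85) = 4.
Member 3: others sum to 72; max(0, 89 - 72) = 17.
Member 4: others sum to 77; max(0, 89 - 77) = 12.
Member 5: others sum to 87; max(0, 89 - 87) = 2.
Total collected = 14 + 4 + 17 + 12 + 2 = 49.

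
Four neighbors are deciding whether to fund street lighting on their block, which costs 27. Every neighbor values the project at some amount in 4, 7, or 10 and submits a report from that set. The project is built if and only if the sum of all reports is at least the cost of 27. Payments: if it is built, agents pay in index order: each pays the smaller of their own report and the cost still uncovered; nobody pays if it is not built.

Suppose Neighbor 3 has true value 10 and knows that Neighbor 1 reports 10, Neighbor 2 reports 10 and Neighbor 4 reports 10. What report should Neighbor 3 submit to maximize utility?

Report 4: project built, pays 4, utility 10 - 4 = 6.
Report 7: project built, pays 7, utility 10 - 7 = 3.
Report 10: project built, pays 7, utility 10 - 7 = 3.
The best choice is 4 with utility 6.

4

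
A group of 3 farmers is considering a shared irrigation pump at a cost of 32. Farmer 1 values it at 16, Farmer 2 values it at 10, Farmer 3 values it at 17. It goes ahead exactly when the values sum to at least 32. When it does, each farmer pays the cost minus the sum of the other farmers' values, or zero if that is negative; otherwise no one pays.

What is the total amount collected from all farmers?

Total value 43 ≥ cost 32, so it is built.
Farmer 1: others sum to 27; max(0, 32 - 27) = 5.
Farmer 2: others sum to 33; max(0, 32 - 33) = 0.
Farmer 3: others sum to 26; max(0, 32 - 26) = 6.
Total collected = 5 + 0 + 6 = 11.

11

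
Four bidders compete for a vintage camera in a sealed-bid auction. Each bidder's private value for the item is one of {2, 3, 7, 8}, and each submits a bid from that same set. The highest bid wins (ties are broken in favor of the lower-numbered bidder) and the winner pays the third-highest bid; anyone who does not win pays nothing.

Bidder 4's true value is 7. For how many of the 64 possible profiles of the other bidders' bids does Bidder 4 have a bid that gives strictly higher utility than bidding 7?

12

Others bid (2, 2, 7): truth gives 0; bid 8 gives 5 > 0. Violating.
Others bid (2, 3, 7): truth gives 0; bid 8 gives 4 > 0. Violating.
Others bid (2, 7, 2): truth gives 0; bid 8 gives 5 > 0. Violating.
Others bid (2, 7, 3): truth gives 0; bid 8 gives 4 > 0. Violating.
Others bid (2, 2, 2): truth gives 5; no alternative beats it.
Others bid (2, 2, 3): truth gives 5; no alternative beats it.
(Checking all 64 profiles: 12 have a profitable deviation, 52 do not.)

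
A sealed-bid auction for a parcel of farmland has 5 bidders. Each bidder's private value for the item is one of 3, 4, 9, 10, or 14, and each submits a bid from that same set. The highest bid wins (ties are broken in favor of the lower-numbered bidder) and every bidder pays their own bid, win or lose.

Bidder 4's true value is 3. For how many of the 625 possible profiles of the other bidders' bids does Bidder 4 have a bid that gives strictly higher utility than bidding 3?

Others bid (3, 3, 3, 3): truth gives -3; bid 4 gives -1 > -3. Violating.
Others bid (3, 3, 3, 4): truth gives -3; bid 4 gives -1 > -3. Violating.
Others bid (3, 3, 3, 9): truth gives -3; no alternative beats it.
Others bid (3, 3, 3, 10): truth gives -3; no alternative beats it.
(Checking all 625 profiles: 2 have a profitable deviation, 623 do not.)

2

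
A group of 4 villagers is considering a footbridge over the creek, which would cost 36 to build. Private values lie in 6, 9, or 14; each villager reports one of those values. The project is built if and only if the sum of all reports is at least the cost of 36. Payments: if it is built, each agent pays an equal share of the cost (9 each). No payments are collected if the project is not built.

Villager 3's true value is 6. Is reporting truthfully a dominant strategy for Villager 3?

Yes

Check each profile of the others' reports and compare truth against every alternative report.
Others report (6, 9, 14): truth gives 0, best alternative gives -3.
Others report (6, 14, 9): truth gives 0, best alternative gives -3.
Others report (9, 6, 14): truth gives 0, best alternative gives -3.
Others report (9, 9, 9): truth gives 0, best alternative gives -3.
Others report (9, 14, 6): truth gives 0, best alternative gives -3.
Others report (14, 6, 9): truth gives 0, best alternative gives -3.
(Remaining 21 profiles checked similarly; truth is weakly best in each.)
In every case the truthful report is at least as good as any alternative, so it is a dominant strategy.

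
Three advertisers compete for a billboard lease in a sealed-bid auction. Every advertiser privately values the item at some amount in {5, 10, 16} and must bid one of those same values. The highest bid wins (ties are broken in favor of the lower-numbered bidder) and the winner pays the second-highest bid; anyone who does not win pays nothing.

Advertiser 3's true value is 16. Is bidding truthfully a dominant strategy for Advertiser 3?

Yes

Check each profile of the others' bids and compare truth against every alternative bid.
Others bid (5, 10): truth gives 6, best alternative gives 0.
Others bid (10, 5): truth gives 6, best alternative gives 0.
Others bid (10, 10): truth gives 6, best alternative gives 0.
Others bid (5, 5): truth gives 11, best alternative gives 11.
Others bid (5, 16): truth gives 0, best alternative gives 0.
Others bid (10, 16): truth gives 0, best alternative gives 0.
(Remaining 3 profiles checked similarly; truth is weakly best in each.)
In every case the truthful bid is at least as good as any alternative, so it is a dominant strategy.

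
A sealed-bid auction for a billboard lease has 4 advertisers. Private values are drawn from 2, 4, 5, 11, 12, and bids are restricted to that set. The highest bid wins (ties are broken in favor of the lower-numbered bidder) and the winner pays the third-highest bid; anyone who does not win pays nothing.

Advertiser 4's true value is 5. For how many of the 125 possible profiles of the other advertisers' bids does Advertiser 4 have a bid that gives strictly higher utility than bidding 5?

24

Others bid (2, 2, 5): truth gives 0; bid 11 gives 3 > 0. Violating.
Others bid (2, 2, 11): truth gives 0; bid 12 gives 3 > 0. Violating.
Others bid (2, 4, 5): truth gives 0; bid 11 gives 1 > 0. Violating.
Others bid (2, 4, 11): truth gives 0; bid 12 gives 1 > 0. Violating.
Others bid (2, 2, 2): truth gives 3; no alternative beats it.
Others bid (2, 2, 4): truth gives 3; no alternative beats it.
(Checking all 125 profiles: 24 have a profitable deviation, 101 do not.)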